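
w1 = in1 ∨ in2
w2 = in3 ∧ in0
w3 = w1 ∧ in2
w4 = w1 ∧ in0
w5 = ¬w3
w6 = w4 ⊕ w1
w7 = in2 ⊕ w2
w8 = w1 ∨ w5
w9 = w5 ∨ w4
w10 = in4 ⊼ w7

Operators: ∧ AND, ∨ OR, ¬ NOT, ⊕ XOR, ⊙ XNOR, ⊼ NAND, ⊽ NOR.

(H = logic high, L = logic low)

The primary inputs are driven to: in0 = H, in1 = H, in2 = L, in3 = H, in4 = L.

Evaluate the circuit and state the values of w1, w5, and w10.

w1 = H, w5 = H, w10 = H

w1 = in1 OR in2 = H OR L = H
w2 = in3 AND in0 = H AND H = H
w3 = w1 AND in2 = H AND L = L
w5 = NOT w3 = NOT L = H
w7 = in2 XOR w2 = L XOR H = H
w10 = in4 NAND w7 = L NAND H = H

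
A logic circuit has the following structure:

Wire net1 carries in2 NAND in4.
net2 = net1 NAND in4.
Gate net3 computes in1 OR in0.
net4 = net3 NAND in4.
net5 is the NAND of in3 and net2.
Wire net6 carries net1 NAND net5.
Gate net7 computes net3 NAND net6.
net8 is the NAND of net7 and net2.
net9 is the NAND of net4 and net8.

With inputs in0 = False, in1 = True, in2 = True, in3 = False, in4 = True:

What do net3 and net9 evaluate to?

net1 = in2 NAND in4 = True NAND True = False
net2 = net1 NAND in4 = False NAND True = True
net3 = in1 OR in0 = True OR False = True
net4 = net3 NAND in4 = True NAND True = False
net5 = in3 NAND net2 = False NAND True = True
net6 = net1 NAND net5 = False NAND True = True
net7 = net3 NAND net6 = True NAND True = False
net8 = net7 NAND net2 = False NAND True = True
net9 = net4 NAND net8 = False NAND True = True

net3 = True  net9 = True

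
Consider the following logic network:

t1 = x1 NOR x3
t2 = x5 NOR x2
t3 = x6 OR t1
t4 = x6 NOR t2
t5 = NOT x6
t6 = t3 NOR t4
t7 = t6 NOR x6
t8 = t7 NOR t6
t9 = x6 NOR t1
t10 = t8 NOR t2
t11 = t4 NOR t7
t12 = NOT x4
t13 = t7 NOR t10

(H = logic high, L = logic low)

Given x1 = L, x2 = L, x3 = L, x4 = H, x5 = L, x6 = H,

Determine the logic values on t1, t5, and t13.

t1 = x1 NOR x3 = L NOR L = H
t2 = x5 NOR x2 = L NOR L = H
t3 = x6 OR t1 = H OR H = H
t4 = x6 NOR t2 = H NOR H = L
t5 = NOT x6 = NOT H = L
t6 = t3 NOR t4 = H NOR L = L
t7 = t6 NOR x6 = L NOR H = L
t8 = t7 NOR t6 = L NOR L = H
t10 = t8 NOR t2 = H NOR H = L
t13 = t7 NOR t10 = L NOR L = H

t1 = H, t5 = L, t13 = H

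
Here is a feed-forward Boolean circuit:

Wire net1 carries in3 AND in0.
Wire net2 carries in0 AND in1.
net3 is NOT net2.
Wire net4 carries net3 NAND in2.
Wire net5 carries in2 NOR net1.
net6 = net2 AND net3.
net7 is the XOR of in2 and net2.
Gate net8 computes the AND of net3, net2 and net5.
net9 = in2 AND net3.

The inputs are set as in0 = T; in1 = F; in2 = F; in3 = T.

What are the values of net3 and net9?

net2 = in0 AND in1 = T AND F = F
net3 = NOT net2 = NOT F = T
net9 = in2 AND net3 = F AND T = F

net3 = T  net9 = F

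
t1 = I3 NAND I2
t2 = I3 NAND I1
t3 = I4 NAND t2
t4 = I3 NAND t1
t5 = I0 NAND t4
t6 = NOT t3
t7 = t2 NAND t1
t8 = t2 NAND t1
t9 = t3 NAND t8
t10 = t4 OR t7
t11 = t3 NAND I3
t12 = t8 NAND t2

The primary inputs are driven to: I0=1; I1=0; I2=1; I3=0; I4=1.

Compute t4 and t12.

t4 = 1; t12 = 1

t1 = I3 NAND I2 = 0 NAND 1 = 1
t2 = I3 NAND I1 = 0 NAND 0 = 1
t4 = I3 NAND t1 = 0 NAND 1 = 1
t8 = t2 NAND t1 = 1 NAND 1 = 0
t12 = t8 NAND t2 = 0 NAND 1 = 1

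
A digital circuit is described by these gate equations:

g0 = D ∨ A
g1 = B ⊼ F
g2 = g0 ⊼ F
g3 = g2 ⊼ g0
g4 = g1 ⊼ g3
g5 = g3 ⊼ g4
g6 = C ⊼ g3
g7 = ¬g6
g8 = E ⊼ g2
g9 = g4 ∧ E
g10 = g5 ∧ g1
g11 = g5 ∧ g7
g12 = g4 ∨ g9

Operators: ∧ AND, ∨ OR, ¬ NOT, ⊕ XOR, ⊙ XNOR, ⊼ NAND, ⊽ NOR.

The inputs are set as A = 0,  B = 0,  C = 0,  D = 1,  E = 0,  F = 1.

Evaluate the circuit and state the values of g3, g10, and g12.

g3 = 1, g10 = 1, g12 = 0

g0 = D OR A = 1 OR 0 = 1
g1 = B NAND F = 0 NAND 1 = 1
g2 = g0 NAND F = 1 NAND 1 = 0
g3 = g2 NAND g0 = 0 NAND 1 = 1
g4 = g1 NAND g3 = 1 NAND 1 = 0
g5 = g3 NAND g4 = 1 NAND 0 = 1
g9 = g4 AND E = 0 AND 0 = 0
g10 = g5 AND g1 = 1 AND 1 = 1
g12 = g4 OR g9 = 0 OR 0 = 0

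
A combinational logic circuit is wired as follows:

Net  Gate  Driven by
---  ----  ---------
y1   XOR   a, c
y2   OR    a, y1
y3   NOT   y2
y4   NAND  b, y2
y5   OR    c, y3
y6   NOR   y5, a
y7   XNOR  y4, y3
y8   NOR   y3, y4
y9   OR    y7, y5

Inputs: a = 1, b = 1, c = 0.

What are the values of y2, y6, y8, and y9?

y2 = 1  y6 = 0  y8 = 1  y9 = 1

y1 = a XOR c = 1 XOR 0 = 1
y2 = a OR y1 = 1 OR 1 = 1
y3 = NOT y2 = NOT 1 = 0
y4 = b NAND y2 = 1 NAND 1 = 0
y5 = c OR y3 = 0 OR 0 = 0
y6 = y5 NOR a = 0 NOR 1 = 0
y7 = y4 XNOR y3 = 0 XNOR 0 = 1
y8 = y3 NOR y4 = 0 NOR 0 = 1
y9 = y7 OR y5 = 1 OR 0 = 1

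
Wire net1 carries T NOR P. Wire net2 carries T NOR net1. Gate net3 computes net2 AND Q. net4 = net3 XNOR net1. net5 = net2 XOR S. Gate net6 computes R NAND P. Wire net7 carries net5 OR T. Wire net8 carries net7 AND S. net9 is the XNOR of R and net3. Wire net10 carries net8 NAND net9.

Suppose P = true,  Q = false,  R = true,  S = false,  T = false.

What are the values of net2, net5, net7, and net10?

net2 = true  net5 = true  net7 = true  net10 = true

net1 = T NOR P = false NOR true = false
net2 = T NOR net1 = false NOR false = true
net3 = net2 AND Q = true AND false = false
net5 = net2 XOR S = true XOR false = true
net7 = net5 OR T = true OR false = true
net8 = net7 AND S = true AND false = false
net9 = R XNOR net3 = true XNOR false = false
net10 = net8 NAND net9 = false NAND false = true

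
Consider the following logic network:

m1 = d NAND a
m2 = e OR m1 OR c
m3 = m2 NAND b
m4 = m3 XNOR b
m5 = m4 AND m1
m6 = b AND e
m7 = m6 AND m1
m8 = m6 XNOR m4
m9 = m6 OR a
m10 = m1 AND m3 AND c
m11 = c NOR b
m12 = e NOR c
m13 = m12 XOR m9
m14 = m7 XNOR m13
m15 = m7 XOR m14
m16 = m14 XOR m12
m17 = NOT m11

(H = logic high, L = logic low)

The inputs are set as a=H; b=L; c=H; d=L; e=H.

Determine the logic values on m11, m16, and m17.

m11 = L, m16 = L, m17 = H

m1 = d NAND a = L NAND H = H
m6 = b AND e = L AND H = L
m7 = m6 AND m1 = L AND H = L
m9 = m6 OR a = L OR H = H
m11 = c NOR b = H NOR L = L
m12 = e NOR c = H NOR H = L
m13 = m12 XOR m9 = L XOR H = H
m14 = m7 XNOR m13 = L XNOR H = L
m16 = m14 XOR m12 = L XOR L = L
m17 = NOT m11 = NOT L = H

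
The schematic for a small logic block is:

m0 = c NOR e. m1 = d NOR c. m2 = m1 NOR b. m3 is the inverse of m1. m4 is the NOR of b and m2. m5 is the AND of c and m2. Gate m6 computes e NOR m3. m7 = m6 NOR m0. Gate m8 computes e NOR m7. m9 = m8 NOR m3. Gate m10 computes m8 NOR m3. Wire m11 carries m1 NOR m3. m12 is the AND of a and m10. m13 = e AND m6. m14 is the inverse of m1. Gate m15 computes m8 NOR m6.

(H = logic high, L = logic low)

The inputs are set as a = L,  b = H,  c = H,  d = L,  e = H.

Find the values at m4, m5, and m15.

m4 = L, m5 = L, m15 = H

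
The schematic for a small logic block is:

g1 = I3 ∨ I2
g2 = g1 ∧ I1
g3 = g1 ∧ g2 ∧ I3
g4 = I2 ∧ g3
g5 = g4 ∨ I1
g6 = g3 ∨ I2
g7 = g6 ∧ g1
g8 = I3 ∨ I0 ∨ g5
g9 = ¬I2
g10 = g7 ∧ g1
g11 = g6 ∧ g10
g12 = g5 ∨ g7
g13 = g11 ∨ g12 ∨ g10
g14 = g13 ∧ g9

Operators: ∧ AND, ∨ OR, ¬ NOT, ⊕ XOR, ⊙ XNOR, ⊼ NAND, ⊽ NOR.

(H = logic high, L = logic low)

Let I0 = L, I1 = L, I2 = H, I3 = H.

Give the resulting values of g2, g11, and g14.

g2 = L; g11 = H; g14 = L

g1 = I3 OR I2 = H OR H = H
g2 = g1 AND I1 = H AND L = L
g3 = g1 AND g2 AND I3 = H AND L AND H = L
g4 = I2 AND g3 = H AND L = L
g5 = g4 OR I1 = L OR L = L
g6 = g3 OR I2 = L OR H = H
g7 = g6 AND g1 = H AND H = H
g9 = NOT I2 = NOT H = L
g10 = g7 AND g1 = H AND H = H
g11 = g6 AND g10 = H AND H = H
g12 = g5 OR g7 = L OR H = H
g13 = g11 OR g12 OR g10 = H OR H OR H = H
g14 = g13 AND g9 = H AND L = L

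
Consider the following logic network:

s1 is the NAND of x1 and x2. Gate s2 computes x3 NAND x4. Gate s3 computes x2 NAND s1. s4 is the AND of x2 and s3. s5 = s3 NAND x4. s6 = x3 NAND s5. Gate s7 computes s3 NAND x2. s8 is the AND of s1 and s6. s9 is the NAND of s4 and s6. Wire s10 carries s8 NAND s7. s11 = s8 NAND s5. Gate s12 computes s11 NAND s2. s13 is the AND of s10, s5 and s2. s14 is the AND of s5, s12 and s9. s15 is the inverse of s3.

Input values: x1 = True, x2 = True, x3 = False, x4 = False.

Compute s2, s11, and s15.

s2 = True, s11 = True, s15 = False

s1 = x1 NAND x2 = True NAND True = False
s2 = x3 NAND x4 = False NAND False = True
s3 = x2 NAND s1 = True NAND False = True
s5 = s3 NAND x4 = True NAND False = True
s6 = x3 NAND s5 = False NAND True = True
s8 = s1 AND s6 = False AND True = False
s11 = s8 NAND s5 = False NAND True = True
s15 = NOT s3 = NOT True = False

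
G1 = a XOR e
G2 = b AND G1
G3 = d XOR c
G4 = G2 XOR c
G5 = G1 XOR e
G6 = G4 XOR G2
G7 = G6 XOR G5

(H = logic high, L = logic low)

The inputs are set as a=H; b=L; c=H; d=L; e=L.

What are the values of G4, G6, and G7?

G1 = a XOR e = H XOR L = H
G2 = b AND G1 = L AND H = L
G4 = G2 XOR c = L XOR H = H
G5 = G1 XOR e = H XOR L = H
G6 = G4 XOR G2 = H XOR L = H
G7 = G6 XOR G5 = H XOR H = L

G4 = H, G6 = H, G7 = L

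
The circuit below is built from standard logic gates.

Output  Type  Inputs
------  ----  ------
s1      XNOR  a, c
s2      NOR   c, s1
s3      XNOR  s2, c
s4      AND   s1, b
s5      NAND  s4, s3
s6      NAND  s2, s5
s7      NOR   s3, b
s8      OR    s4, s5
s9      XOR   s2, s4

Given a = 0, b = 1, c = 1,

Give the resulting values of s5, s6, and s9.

s5 = 1  s6 = 1  s9 = 0

s1 = a XNOR c = 0 XNOR 1 = 0
s2 = c NOR s1 = 1 NOR 0 = 0
s3 = s2 XNOR c = 0 XNOR 1 = 0
s4 = s1 AND b = 0 AND 1 = 0
s5 = s4 NAND s3 = 0 NAND 0 = 1
s6 = s2 NAND s5 = 0 NAND 1 = 1
s9 = s2 XOR s4 = 0 XOR 0 = 0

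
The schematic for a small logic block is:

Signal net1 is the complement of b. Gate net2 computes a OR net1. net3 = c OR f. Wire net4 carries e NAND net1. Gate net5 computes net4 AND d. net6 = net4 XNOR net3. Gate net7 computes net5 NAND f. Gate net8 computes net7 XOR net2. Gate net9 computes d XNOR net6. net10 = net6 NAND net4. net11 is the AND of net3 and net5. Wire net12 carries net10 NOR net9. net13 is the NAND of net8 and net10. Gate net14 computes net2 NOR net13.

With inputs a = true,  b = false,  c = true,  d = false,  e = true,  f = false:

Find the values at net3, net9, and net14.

net1 = NOT b = NOT false = true
net2 = a OR net1 = true OR true = true
net3 = c OR f = true OR false = true
net4 = e NAND net1 = true NAND true = false
net5 = net4 AND d = false AND false = false
net6 = net4 XNOR net3 = false XNOR true = false
net7 = net5 NAND f = false NAND false = true
net8 = net7 XOR net2 = true XOR true = false
net9 = d XNOR net6 = false XNOR false = true
net10 = net6 NAND net4 = false NAND false = true
net13 = net8 NAND net10 = false NAND true = true
net14 = net2 NOR net13 = true NOR true = false

net3 = true, net9 = true, net14 = false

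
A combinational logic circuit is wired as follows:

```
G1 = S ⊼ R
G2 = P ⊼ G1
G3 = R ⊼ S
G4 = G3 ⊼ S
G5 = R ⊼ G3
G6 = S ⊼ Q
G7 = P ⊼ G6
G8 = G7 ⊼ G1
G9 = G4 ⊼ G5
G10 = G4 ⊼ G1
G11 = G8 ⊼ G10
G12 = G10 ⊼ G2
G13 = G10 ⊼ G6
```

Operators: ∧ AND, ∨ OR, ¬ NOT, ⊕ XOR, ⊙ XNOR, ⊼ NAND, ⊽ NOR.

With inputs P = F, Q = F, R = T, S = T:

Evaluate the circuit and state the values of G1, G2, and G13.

G1 = F; G2 = T; G13 = F

G1 = S NAND R = T NAND T = F
G2 = P NAND G1 = F NAND F = T
G3 = R NAND S = T NAND T = F
G4 = G3 NAND S = F NAND T = T
G6 = S NAND Q = T NAND F = T
G10 = G4 NAND G1 = T NAND F = T
G13 = G10 NAND G6 = T NAND T = F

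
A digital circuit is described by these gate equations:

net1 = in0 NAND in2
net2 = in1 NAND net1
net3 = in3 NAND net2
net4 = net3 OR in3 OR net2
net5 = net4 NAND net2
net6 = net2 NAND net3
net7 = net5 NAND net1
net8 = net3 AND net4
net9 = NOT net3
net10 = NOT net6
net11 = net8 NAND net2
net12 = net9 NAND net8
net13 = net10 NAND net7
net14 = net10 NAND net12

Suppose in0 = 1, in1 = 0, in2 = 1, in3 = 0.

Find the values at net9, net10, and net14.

net1 = in0 NAND in2 = 1 NAND 1 = 0
net2 = in1 NAND net1 = 0 NAND 0 = 1
net3 = in3 NAND net2 = 0 NAND 1 = 1
net4 = net3 OR in3 OR net2 = 1 OR 0 OR 1 = 1
net6 = net2 NAND net3 = 1 NAND 1 = 0
net8 = net3 AND net4 = 1 AND 1 = 1
net9 = NOT net3 = NOT 1 = 0
net10 = NOT net6 = NOT 0 = 1
net12 = net9 NAND net8 = 0 NAND 1 = 1
net14 = net10 NAND net12 = 1 NAND 1 = 0

net9 = 0; net10 = 1; net14 = 0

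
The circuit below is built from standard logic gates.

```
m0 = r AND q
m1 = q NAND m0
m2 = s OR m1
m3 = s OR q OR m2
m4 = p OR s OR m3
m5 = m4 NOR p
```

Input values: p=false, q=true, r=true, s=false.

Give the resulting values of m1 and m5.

m0 = r AND q = true AND true = true
m1 = q NAND m0 = true NAND true = false
m2 = s OR m1 = false OR false = false
m3 = s OR q OR m2 = false OR true OR false = true
m4 = p OR s OR m3 = false OR false OR true = true
m5 = m4 NOR p = true NOR false = false

m1 = false  m5 = false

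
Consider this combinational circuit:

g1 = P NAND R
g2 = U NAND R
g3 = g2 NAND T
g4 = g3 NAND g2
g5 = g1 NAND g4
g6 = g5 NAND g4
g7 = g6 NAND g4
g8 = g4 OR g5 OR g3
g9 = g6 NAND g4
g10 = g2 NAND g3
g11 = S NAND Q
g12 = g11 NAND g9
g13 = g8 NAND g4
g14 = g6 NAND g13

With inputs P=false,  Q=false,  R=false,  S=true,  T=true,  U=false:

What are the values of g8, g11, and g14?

g8 = true, g11 = true, g14 = true

g1 = P NAND R = false NAND false = true
g2 = U NAND R = false NAND false = true
g3 = g2 NAND T = true NAND true = false
g4 = g3 NAND g2 = false NAND true = true
g5 = g1 NAND g4 = true NAND true = false
g6 = g5 NAND g4 = false NAND true = true
g8 = g4 OR g5 OR g3 = true OR false OR false = true
g11 = S NAND Q = true NAND false = true
g13 = g8 NAND g4 = true NAND true = false
g14 = g6 NAND g13 = true NAND false = true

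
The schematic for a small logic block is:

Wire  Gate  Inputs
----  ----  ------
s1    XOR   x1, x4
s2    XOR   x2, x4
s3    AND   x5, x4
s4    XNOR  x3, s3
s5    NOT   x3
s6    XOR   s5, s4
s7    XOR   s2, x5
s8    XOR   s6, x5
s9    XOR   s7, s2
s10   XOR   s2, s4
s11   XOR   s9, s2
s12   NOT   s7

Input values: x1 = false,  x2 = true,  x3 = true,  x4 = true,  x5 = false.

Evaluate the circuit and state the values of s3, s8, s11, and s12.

s2 = x2 XOR x4 = true XOR true = false
s3 = x5 AND x4 = false AND true = false
s4 = x3 XNOR s3 = true XNOR false = false
s5 = NOT x3 = NOT true = false
s6 = s5 XOR s4 = false XOR false = false
s7 = s2 XOR x5 = false XOR false = false
s8 = s6 XOR x5 = false XOR false = false
s9 = s7 XOR s2 = false XOR false = false
s11 = s9 XOR s2 = false XOR false = false
s12 = NOT s7 = NOT false = true

s3 = false  s8 = false  s11 = false  s12 = true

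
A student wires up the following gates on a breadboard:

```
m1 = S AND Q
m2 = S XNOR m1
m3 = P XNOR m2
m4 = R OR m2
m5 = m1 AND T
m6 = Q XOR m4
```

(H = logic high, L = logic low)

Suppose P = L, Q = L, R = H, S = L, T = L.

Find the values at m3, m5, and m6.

m1 = S AND Q = L AND L = L
m2 = S XNOR m1 = L XNOR L = H
m3 = P XNOR m2 = L XNOR H = L
m4 = R OR m2 = H OR H = H
m5 = m1 AND T = L AND L = L
m6 = Q XOR m4 = L XOR H = H

m3 = L, m5 = L, m6 = H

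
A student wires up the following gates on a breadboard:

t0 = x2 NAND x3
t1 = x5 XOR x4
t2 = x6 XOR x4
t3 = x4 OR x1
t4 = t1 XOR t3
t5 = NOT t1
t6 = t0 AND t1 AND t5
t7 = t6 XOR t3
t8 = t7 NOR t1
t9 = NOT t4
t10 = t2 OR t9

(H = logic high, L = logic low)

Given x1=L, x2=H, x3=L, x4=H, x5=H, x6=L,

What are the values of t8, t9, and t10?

t8 = L  t9 = L  t10 = H

t0 = x2 NAND x3 = H NAND L = H
t1 = x5 XOR x4 = H XOR H = L
t2 = x6 XOR x4 = L XOR H = H
t3 = x4 OR x1 = H OR L = H
t4 = t1 XOR t3 = L XOR H = H
t5 = NOT t1 = NOT L = H
t6 = t0 AND t1 AND t5 = H AND L AND H = L
t7 = t6 XOR t3 = L XOR H = H
t8 = t7 NOR t1 = H NOR L = L
t9 = NOT t4 = NOT H = L
t10 = t2 OR t9 = H OR L = H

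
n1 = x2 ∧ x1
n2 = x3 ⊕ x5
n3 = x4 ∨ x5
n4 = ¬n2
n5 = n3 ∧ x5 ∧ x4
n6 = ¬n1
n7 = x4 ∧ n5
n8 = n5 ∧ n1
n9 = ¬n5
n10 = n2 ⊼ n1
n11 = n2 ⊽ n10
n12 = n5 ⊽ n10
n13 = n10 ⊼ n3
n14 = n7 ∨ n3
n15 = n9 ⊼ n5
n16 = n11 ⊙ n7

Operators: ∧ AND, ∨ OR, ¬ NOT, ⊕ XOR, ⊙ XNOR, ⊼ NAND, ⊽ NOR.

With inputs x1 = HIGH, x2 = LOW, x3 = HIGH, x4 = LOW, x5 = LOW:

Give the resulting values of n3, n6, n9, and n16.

n1 = x2 AND x1 = LOW AND HIGH = LOW
n2 = x3 XOR x5 = HIGH XOR LOW = HIGH
n3 = x4 OR x5 = LOW OR LOW = LOW
n5 = n3 AND x5 AND x4 = LOW AND LOW AND LOW = LOW
n6 = NOT n1 = NOT LOW = HIGH
n7 = x4 AND n5 = LOW AND LOW = LOW
n9 = NOT n5 = NOT LOW = HIGH
n10 = n2 NAND n1 = HIGH NAND LOW = HIGH
n11 = n2 NOR n10 = HIGH NOR HIGH = LOW
n16 = n11 XNOR n7 = LOW XNOR LOW = HIGH

n3 = LOW, n6 = HIGH, n9 = HIGH, n16 = HIGH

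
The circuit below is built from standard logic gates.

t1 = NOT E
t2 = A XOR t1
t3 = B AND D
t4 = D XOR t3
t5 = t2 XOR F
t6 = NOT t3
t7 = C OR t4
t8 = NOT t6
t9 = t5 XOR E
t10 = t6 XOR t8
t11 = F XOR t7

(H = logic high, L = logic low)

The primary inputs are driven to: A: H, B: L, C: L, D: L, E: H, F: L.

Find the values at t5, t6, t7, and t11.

t1 = NOT E = NOT H = L
t2 = A XOR t1 = H XOR L = H
t3 = B AND D = L AND L = L
t4 = D XOR t3 = L XOR L = L
t5 = t2 XOR F = H XOR L = H
t6 = NOT t3 = NOT L = H
t7 = C OR t4 = L OR L = L
t11 = F XOR t7 = L XOR L = L

t5 = H  t6 = H  t7 = L  t11 = L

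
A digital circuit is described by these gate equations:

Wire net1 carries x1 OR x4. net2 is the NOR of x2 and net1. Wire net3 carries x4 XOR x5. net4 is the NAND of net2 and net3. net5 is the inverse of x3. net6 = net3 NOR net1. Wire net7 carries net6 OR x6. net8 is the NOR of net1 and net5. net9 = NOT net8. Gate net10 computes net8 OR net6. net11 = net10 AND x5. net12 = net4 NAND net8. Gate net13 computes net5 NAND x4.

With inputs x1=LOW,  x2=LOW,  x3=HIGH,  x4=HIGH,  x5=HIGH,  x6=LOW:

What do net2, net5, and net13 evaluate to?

net1 = x1 OR x4 = LOW OR HIGH = HIGH
net2 = x2 NOR net1 = LOW NOR HIGH = LOW
net5 = NOT x3 = NOT HIGH = LOW
net13 = net5 NAND x4 = LOW NAND HIGH = HIGH

net2 = LOW; net5 = LOW; net13 = HIGH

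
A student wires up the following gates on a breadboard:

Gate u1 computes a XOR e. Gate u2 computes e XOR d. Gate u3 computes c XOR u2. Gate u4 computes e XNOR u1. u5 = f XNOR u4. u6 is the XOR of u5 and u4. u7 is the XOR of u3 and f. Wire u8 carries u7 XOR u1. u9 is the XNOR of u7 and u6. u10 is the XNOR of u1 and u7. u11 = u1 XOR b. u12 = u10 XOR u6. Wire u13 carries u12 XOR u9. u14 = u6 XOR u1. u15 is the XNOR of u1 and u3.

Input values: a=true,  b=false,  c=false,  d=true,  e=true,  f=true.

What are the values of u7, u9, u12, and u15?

u7 = true; u9 = false; u12 = false; u15 = true

u1 = a XOR e = true XOR true = false
u2 = e XOR d = true XOR true = false
u3 = c XOR u2 = false XOR false = false
u4 = e XNOR u1 = true XNOR false = false
u5 = f XNOR u4 = true XNOR false = false
u6 = u5 XOR u4 = false XOR false = false
u7 = u3 XOR f = false XOR true = true
u9 = u7 XNOR u6 = true XNOR false = false
u10 = u1 XNOR u7 = false XNOR true = false
u12 = u10 XOR u6 = false XOR false = false
u15 = u1 XNOR u3 = false XNOR false = true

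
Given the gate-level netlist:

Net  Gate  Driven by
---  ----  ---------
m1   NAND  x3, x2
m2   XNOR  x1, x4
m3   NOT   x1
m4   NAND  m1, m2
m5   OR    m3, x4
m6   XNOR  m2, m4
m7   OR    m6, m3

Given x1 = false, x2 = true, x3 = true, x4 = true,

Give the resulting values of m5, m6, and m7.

m5 = true, m6 = false, m7 = true

m1 = x3 NAND x2 = true NAND true = false
m2 = x1 XNOR x4 = false XNOR true = false
m3 = NOT x1 = NOT false = true
m4 = m1 NAND m2 = false NAND false = true
m5 = m3 OR x4 = true OR true = true
m6 = m2 XNOR m4 = false XNOR true = false
m7 = m6 OR m3 = false OR true = true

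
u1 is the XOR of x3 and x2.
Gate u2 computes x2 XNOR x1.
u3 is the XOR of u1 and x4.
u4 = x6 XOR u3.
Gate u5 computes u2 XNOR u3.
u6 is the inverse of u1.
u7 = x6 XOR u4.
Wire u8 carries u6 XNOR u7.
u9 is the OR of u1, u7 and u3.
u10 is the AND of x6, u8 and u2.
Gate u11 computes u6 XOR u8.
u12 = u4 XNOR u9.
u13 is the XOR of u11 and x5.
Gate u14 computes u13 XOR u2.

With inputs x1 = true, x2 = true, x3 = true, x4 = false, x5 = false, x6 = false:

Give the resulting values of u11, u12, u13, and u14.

u11 = true, u12 = true, u13 = true, u14 = false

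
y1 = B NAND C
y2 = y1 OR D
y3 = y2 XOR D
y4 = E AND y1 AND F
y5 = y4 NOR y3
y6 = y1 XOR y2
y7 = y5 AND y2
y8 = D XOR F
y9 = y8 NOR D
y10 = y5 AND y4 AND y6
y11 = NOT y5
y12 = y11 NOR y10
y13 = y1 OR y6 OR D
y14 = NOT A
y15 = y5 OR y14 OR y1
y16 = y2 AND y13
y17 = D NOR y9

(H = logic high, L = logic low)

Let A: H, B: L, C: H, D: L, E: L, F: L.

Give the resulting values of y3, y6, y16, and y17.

y3 = H  y6 = L  y16 = H  y17 = L

y1 = B NAND C = L NAND H = H
y2 = y1 OR D = H OR L = H
y3 = y2 XOR D = H XOR L = H
y6 = y1 XOR y2 = H XOR H = L
y8 = D XOR F = L XOR L = L
y9 = y8 NOR D = L NOR L = H
y13 = y1 OR y6 OR D = H OR L OR L = H
y16 = y2 AND y13 = H AND H = H
y17 = D NOR y9 = L NOR H = L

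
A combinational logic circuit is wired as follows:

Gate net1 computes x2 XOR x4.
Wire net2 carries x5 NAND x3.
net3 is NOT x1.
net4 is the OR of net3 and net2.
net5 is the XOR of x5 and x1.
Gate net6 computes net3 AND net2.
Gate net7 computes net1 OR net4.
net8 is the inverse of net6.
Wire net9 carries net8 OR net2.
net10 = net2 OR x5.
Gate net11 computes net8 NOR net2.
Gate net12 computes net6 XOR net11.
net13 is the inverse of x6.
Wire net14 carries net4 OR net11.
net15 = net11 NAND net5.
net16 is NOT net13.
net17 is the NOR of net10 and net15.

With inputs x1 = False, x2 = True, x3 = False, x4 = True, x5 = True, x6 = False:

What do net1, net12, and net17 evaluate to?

net1 = False  net12 = True  net17 = False

net1 = x2 XOR x4 = True XOR True = False
net2 = x5 NAND x3 = True NAND False = True
net3 = NOT x1 = NOT False = True
net5 = x5 XOR x1 = True XOR False = True
net6 = net3 AND net2 = True AND True = True
net8 = NOT net6 = NOT True = False
net10 = net2 OR x5 = True OR True = True
net11 = net8 NOR net2 = False NOR True = False
net12 = net6 XOR net11 = True XOR False = True
net15 = net11 NAND net5 = False NAND True = True
net17 = net10 NOR net15 = True NOR True = False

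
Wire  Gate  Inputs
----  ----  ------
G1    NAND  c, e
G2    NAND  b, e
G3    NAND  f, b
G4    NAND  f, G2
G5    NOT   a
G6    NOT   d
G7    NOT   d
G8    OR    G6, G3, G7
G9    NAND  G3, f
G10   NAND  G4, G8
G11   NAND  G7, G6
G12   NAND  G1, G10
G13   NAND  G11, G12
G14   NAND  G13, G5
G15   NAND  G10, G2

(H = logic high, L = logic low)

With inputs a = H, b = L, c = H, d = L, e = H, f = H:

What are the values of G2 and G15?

G2 = b NAND e = L NAND H = H
G3 = f NAND b = H NAND L = H
G4 = f NAND G2 = H NAND H = L
G6 = NOT d = NOT L = H
G7 = NOT d = NOT L = H
G8 = G6 OR G3 OR G7 = H OR H OR H = H
G10 = G4 NAND G8 = L NAND H = H
G15 = G10 NAND G2 = H NAND H = L

G2 = H, G15 = L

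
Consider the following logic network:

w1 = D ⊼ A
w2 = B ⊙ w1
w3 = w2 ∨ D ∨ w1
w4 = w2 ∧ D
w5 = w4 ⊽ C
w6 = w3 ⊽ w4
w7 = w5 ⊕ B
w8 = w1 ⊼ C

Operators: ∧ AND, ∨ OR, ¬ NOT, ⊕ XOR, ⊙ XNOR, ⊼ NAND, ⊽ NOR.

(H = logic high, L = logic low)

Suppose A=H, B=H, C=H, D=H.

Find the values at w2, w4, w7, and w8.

w2 = L, w4 = L, w7 = H, w8 = H

w1 = D NAND A = H NAND H = L
w2 = B XNOR w1 = H XNOR L = L
w4 = w2 AND D = L AND H = L
w5 = w4 NOR C = L NOR H = L
w7 = w5 XOR B = L XOR H = H
w8 = w1 NAND C = L NAND H = H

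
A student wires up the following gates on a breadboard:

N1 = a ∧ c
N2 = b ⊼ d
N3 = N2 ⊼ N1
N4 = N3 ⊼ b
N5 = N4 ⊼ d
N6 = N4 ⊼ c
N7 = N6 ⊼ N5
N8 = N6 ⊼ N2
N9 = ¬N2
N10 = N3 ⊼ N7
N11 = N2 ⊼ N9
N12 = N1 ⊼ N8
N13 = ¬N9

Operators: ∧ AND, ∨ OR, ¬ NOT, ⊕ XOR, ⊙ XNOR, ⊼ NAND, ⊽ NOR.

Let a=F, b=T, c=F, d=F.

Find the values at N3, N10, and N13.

N1 = a AND c = F AND F = F
N2 = b NAND d = T NAND F = T
N3 = N2 NAND N1 = T NAND F = T
N4 = N3 NAND b = T NAND T = F
N5 = N4 NAND d = F NAND F = T
N6 = N4 NAND c = F NAND F = T
N7 = N6 NAND N5 = T NAND T = F
N9 = NOT N2 = NOT T = F
N10 = N3 NAND N7 = T NAND F = T
N13 = NOT N9 = NOT F = T

N3 = T; N10 = T; N13 = T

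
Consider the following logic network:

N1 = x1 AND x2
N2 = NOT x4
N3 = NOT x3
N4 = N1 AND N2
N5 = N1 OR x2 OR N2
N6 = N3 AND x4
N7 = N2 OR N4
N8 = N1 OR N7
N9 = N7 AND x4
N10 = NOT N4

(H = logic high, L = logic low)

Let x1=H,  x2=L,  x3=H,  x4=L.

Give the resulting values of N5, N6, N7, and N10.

N1 = x1 AND x2 = H AND L = L
N2 = NOT x4 = NOT L = H
N3 = NOT x3 = NOT H = L
N4 = N1 AND N2 = L AND H = L
N5 = N1 OR x2 OR N2 = L OR L OR H = H
N6 = N3 AND x4 = L AND L = L
N7 = N2 OR N4 = H OR L = H
N10 = NOT N4 = NOT L = H

N5 = H  N6 = L  N7 = H  N10 = H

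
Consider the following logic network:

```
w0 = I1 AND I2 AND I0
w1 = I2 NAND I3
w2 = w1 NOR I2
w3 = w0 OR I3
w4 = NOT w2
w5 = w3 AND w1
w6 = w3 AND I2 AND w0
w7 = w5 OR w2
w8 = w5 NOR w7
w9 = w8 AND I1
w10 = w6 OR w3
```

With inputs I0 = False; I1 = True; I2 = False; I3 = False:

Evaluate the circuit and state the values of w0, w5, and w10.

w0 = I1 AND I2 AND I0 = True AND False AND False = False
w1 = I2 NAND I3 = False NAND False = True
w3 = w0 OR I3 = False OR False = False
w5 = w3 AND w1 = False AND True = False
w6 = w3 AND I2 AND w0 = False AND False AND False = False
w10 = w6 OR w3 = False OR False = False

w0 = False; w5 = False; w10 = False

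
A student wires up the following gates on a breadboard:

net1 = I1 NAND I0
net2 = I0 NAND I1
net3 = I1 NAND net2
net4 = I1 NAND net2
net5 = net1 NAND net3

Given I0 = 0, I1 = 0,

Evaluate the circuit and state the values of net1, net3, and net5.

net1 = I1 NAND I0 = 0 NAND 0 = 1
net2 = I0 NAND I1 = 0 NAND 0 = 1
net3 = I1 NAND net2 = 0 NAND 1 = 1
net5 = net1 NAND net3 = 1 NAND 1 = 0

net1 = 1; net3 = 1; net5 = 0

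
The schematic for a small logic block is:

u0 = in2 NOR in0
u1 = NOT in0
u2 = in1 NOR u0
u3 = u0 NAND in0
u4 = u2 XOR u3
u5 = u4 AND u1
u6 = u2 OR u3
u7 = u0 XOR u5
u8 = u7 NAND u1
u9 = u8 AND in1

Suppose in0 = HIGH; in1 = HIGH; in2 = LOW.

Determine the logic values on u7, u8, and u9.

u7 = LOW, u8 = HIGH, u9 = HIGH

u0 = in2 NOR in0 = LOW NOR HIGH = LOW
u1 = NOT in0 = NOT HIGH = LOW
u2 = in1 NOR u0 = HIGH NOR LOW = LOW
u3 = u0 NAND in0 = LOW NAND HIGH = HIGH
u4 = u2 XOR u3 = LOW XOR HIGH = HIGH
u5 = u4 AND u1 = HIGH AND LOW = LOW
u7 = u0 XOR u5 = LOW XOR LOW = LOW
u8 = u7 NAND u1 = LOW NAND LOW = HIGH
u9 = u8 AND in1 = HIGH AND HIGH = HIGH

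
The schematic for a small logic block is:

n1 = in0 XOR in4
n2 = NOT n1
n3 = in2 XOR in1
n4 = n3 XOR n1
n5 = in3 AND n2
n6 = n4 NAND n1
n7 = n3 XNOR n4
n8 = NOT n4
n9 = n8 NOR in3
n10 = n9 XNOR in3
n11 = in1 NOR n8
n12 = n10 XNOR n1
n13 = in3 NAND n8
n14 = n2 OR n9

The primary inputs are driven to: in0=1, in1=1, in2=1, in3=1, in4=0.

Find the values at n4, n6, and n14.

n1 = in0 XOR in4 = 1 XOR 0 = 1
n2 = NOT n1 = NOT 1 = 0
n3 = in2 XOR in1 = 1 XOR 1 = 0
n4 = n3 XOR n1 = 0 XOR 1 = 1
n6 = n4 NAND n1 = 1 NAND 1 = 0
n8 = NOT n4 = NOT 1 = 0
n9 = n8 NOR in3 = 0 NOR 1 = 0
n14 = n2 OR n9 = 0 OR 0 = 0

n4 = 1, n6 = 0, n14 = 0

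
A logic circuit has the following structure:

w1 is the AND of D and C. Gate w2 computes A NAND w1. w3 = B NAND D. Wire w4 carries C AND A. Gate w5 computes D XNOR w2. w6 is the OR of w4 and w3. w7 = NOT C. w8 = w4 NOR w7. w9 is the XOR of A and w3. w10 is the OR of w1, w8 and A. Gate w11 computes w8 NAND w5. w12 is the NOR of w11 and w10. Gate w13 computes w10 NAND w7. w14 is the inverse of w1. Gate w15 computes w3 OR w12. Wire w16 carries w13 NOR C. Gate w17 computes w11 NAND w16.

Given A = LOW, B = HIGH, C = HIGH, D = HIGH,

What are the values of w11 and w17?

w11 = LOW  w17 = HIGH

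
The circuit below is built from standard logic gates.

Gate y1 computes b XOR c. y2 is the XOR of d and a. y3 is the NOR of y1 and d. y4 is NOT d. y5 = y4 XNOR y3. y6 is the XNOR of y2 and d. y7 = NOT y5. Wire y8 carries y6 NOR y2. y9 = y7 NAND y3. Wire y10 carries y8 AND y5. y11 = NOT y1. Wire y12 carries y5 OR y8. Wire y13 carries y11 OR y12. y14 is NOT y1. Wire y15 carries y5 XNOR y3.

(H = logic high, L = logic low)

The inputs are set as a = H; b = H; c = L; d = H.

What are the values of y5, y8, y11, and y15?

y5 = H; y8 = H; y11 = L; y15 = L

y1 = b XOR c = H XOR L = H
y2 = d XOR a = H XOR H = L
y3 = y1 NOR d = H NOR H = L
y4 = NOT d = NOT H = L
y5 = y4 XNOR y3 = L XNOR L = H
y6 = y2 XNOR d = L XNOR H = L
y8 = y6 NOR y2 = L NOR L = H
y11 = NOT y1 = NOT H = L
y15 = y5 XNOR y3 = H XNOR L = L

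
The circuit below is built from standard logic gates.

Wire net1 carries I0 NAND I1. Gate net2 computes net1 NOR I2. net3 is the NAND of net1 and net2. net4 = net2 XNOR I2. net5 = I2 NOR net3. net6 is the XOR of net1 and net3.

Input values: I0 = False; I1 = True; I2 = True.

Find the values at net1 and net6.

net1 = I0 NAND I1 = False NAND True = True
net2 = net1 NOR I2 = True NOR True = False
net3 = net1 NAND net2 = True NAND False = True
net6 = net1 XOR net3 = True XOR True = False

net1 = True  net6 = False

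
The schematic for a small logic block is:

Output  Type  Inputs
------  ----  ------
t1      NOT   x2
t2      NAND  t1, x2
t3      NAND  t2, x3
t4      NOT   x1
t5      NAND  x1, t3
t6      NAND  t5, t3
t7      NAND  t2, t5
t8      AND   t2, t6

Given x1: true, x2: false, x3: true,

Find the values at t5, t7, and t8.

t1 = NOT x2 = NOT false = true
t2 = t1 NAND x2 = true NAND false = true
t3 = t2 NAND x3 = true NAND true = false
t5 = x1 NAND t3 = true NAND false = true
t6 = t5 NAND t3 = true NAND false = true
t7 = t2 NAND t5 = true NAND true = false
t8 = t2 AND t6 = true AND true = true

t5 = true, t7 = false, t8 = true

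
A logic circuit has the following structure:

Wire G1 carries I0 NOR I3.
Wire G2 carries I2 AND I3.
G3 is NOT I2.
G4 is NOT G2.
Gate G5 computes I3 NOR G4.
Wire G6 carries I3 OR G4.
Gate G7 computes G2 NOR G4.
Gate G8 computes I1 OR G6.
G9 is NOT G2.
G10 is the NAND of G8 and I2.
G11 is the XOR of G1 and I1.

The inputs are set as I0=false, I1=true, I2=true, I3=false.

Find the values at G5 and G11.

G1 = I0 NOR I3 = false NOR false = true
G2 = I2 AND I3 = true AND false = false
G4 = NOT G2 = NOT false = true
G5 = I3 NOR G4 = false NOR true = false
G11 = G1 XOR I1 = true XOR true = false

G5 = false; G11 = false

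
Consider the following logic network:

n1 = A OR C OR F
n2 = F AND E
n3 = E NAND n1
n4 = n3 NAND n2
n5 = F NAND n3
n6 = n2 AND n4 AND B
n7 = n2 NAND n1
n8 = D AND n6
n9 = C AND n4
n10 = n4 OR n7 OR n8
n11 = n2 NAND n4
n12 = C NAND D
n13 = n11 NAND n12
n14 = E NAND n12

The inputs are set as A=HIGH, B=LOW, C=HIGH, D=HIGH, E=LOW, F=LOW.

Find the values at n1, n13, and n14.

n1 = HIGH, n13 = HIGH, n14 = HIGH

n1 = A OR C OR F = HIGH OR HIGH OR LOW = HIGH
n2 = F AND E = LOW AND LOW = LOW
n3 = E NAND n1 = LOW NAND HIGH = HIGH
n4 = n3 NAND n2 = HIGH NAND LOW = HIGH
n11 = n2 NAND n4 = LOW NAND HIGH = HIGH
n12 = C NAND D = HIGH NAND HIGH = LOW
n13 = n11 NAND n12 = HIGH NAND LOW = HIGH
n14 = E NAND n12 = LOW NAND LOW = HIGH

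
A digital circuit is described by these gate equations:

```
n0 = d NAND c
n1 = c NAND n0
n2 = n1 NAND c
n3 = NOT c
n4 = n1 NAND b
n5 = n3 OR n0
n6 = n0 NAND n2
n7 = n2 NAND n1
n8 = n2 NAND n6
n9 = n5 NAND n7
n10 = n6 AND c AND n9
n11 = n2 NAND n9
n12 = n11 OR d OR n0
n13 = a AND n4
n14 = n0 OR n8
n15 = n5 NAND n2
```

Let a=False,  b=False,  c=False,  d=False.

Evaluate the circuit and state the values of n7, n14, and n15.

n7 = False, n14 = True, n15 = False

n0 = d NAND c = False NAND False = True
n1 = c NAND n0 = False NAND True = True
n2 = n1 NAND c = True NAND False = True
n3 = NOT c = NOT False = True
n5 = n3 OR n0 = True OR True = True
n6 = n0 NAND n2 = True NAND True = False
n7 = n2 NAND n1 = True NAND True = False
n8 = n2 NAND n6 = True NAND False = True
n14 = n0 OR n8 = True OR True = True
n15 = n5 NAND n2 = True NAND True = False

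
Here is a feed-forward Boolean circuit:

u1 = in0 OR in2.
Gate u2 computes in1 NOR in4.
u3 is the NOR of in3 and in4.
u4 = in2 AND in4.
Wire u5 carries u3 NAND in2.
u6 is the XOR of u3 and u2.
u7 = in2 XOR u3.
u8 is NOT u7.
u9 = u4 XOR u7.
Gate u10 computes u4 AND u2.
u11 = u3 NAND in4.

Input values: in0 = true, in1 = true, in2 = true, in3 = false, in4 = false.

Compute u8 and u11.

u3 = in3 NOR in4 = false NOR false = true
u7 = in2 XOR u3 = true XOR true = false
u8 = NOT u7 = NOT false = true
u11 = u3 NAND in4 = true NAND false = true

u8 = true  u11 = true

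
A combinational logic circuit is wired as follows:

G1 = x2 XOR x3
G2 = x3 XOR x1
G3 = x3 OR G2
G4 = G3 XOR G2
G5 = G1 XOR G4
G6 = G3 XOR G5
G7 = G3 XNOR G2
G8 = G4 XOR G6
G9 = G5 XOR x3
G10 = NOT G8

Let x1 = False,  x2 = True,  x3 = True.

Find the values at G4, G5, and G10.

G1 = x2 XOR x3 = True XOR True = False
G2 = x3 XOR x1 = True XOR False = True
G3 = x3 OR G2 = True OR True = True
G4 = G3 XOR G2 = True XOR True = False
G5 = G1 XOR G4 = False XOR False = False
G6 = G3 XOR G5 = True XOR False = True
G8 = G4 XOR G6 = False XOR True = True
G10 = NOT G8 = NOT True = False

G4 = False, G5 = False, G10 = False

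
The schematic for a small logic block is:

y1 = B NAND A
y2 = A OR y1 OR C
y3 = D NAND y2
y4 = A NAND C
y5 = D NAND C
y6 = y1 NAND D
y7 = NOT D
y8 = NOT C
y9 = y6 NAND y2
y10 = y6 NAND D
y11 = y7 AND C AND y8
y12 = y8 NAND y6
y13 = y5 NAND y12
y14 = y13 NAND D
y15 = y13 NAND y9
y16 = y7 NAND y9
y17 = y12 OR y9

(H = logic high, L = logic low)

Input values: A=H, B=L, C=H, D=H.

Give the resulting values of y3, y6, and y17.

y3 = L; y6 = L; y17 = H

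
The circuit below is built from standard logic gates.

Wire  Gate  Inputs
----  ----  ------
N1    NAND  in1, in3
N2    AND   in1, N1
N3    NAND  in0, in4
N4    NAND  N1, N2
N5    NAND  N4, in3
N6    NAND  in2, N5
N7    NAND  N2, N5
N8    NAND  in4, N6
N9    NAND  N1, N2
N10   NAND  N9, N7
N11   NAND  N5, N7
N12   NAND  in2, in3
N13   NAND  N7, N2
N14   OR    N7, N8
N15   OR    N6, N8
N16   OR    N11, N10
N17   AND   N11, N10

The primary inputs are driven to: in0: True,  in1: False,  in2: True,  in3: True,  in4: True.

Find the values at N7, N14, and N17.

N7 = True  N14 = True  N17 = False

N1 = in1 NAND in3 = False NAND True = True
N2 = in1 AND N1 = False AND True = False
N4 = N1 NAND N2 = True NAND False = True
N5 = N4 NAND in3 = True NAND True = False
N6 = in2 NAND N5 = True NAND False = True
N7 = N2 NAND N5 = False NAND False = True
N8 = in4 NAND N6 = True NAND True = False
N9 = N1 NAND N2 = True NAND False = True
N10 = N9 NAND N7 = True NAND True = False
N11 = N5 NAND N7 = False NAND True = True
N14 = N7 OR N8 = True OR False = True
N17 = N11 AND N10 = True AND False = False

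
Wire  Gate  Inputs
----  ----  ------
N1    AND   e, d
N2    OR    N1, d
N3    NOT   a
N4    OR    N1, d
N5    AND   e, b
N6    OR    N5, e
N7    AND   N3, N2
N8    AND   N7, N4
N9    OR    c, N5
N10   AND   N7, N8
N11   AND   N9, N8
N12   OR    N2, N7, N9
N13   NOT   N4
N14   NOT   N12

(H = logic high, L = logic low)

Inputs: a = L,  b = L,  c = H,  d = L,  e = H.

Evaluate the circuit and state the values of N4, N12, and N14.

N1 = e AND d = H AND L = L
N2 = N1 OR d = L OR L = L
N3 = NOT a = NOT L = H
N4 = N1 OR d = L OR L = L
N5 = e AND b = H AND L = L
N7 = N3 AND N2 = H AND L = L
N9 = c OR N5 = H OR L = H
N12 = N2 OR N7 OR N9 = L OR L OR H = H
N14 = NOT N12 = NOT H = L

N4 = L, N12 = H, N14 = L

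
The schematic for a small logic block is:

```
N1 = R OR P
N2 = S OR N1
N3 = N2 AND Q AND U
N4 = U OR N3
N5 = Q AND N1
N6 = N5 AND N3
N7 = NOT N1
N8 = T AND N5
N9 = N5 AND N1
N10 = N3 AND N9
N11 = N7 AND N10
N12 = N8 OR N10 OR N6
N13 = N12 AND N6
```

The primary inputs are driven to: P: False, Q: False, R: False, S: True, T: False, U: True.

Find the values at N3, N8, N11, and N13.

N3 = False  N8 = False  N11 = False  N13 = False

N1 = R OR P = False OR False = False
N2 = S OR N1 = True OR False = True
N3 = N2 AND Q AND U = True AND False AND True = False
N5 = Q AND N1 = False AND False = False
N6 = N5 AND N3 = False AND False = False
N7 = NOT N1 = NOT False = True
N8 = T AND N5 = False AND False = False
N9 = N5 AND N1 = False AND False = False
N10 = N3 AND N9 = False AND False = False
N11 = N7 AND N10 = True AND False = False
N12 = N8 OR N10 OR N6 = False OR False OR False = False
N13 = N12 AND N6 = False AND False = False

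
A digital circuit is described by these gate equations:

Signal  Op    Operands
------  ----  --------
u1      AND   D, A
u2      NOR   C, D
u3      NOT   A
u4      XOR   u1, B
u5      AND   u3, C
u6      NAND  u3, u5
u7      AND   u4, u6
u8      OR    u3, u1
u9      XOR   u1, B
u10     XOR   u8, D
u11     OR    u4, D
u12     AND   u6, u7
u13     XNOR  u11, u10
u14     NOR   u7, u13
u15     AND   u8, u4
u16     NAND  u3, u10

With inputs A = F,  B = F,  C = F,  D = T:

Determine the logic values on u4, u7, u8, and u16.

u1 = D AND A = T AND F = F
u3 = NOT A = NOT F = T
u4 = u1 XOR B = F XOR F = F
u5 = u3 AND C = T AND F = F
u6 = u3 NAND u5 = T NAND F = T
u7 = u4 AND u6 = F AND T = F
u8 = u3 OR u1 = T OR F = T
u10 = u8 XOR D = T XOR T = F
u16 = u3 NAND u10 = T NAND F = T

u4 = F, u7 = F, u8 = T, u16 = T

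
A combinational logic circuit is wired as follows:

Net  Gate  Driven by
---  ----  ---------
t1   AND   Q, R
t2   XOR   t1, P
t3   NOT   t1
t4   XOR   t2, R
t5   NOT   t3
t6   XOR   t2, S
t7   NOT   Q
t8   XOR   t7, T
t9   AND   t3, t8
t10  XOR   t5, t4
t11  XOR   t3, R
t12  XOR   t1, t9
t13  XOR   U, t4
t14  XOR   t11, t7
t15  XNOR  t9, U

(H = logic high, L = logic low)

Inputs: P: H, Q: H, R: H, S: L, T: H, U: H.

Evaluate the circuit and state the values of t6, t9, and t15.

t6 = L, t9 = L, t15 = L

t1 = Q AND R = H AND H = H
t2 = t1 XOR P = H XOR H = L
t3 = NOT t1 = NOT H = L
t6 = t2 XOR S = L XOR L = L
t7 = NOT Q = NOT H = L
t8 = t7 XOR T = L XOR H = H
t9 = t3 AND t8 = L AND H = L
t15 = t9 XNOR U = L XNOR H = L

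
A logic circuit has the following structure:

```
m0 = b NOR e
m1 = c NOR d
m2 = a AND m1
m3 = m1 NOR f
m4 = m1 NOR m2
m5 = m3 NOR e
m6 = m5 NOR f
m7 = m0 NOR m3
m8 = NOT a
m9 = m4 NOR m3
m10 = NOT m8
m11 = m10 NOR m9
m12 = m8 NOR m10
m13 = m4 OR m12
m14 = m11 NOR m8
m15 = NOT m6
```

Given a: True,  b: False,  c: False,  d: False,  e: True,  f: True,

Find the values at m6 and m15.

m6 = False, m15 = True

m1 = c NOR d = False NOR False = True
m3 = m1 NOR f = True NOR True = False
m5 = m3 NOR e = False NOR True = False
m6 = m5 NOR f = False NOR True = False
m15 = NOT m6 = NOT False = True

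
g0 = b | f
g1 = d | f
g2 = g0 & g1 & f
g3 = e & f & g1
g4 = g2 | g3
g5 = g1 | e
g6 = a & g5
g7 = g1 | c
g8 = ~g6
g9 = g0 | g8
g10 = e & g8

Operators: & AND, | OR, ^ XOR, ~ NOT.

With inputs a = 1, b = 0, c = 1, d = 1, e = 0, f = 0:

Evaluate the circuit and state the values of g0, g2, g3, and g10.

g0 = 0, g2 = 0, g3 = 0, g10 = 0

g0 = b OR f = 0 OR 0 = 0
g1 = d OR f = 1 OR 0 = 1
g2 = g0 AND g1 AND f = 0 AND 1 AND 0 = 0
g3 = e AND f AND g1 = 0 AND 0 AND 1 = 0
g5 = g1 OR e = 1 OR 0 = 1
g6 = a AND g5 = 1 AND 1 = 1
g8 = NOT g6 = NOT 1 = 0
g10 = e AND g8 = 0 AND 0 = 0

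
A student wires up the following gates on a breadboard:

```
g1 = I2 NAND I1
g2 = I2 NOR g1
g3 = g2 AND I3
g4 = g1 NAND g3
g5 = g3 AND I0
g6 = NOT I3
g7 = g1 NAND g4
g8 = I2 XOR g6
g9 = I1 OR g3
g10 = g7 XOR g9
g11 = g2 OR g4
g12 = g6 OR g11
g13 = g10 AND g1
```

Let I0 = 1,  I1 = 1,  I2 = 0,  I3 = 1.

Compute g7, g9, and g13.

g7 = 0, g9 = 1, g13 = 1

g1 = I2 NAND I1 = 0 NAND 1 = 1
g2 = I2 NOR g1 = 0 NOR 1 = 0
g3 = g2 AND I3 = 0 AND 1 = 0
g4 = g1 NAND g3 = 1 NAND 0 = 1
g7 = g1 NAND g4 = 1 NAND 1 = 0
g9 = I1 OR g3 = 1 OR 0 = 1
g10 = g7 XOR g9 = 0 XOR 1 = 1
g13 = g10 AND g1 = 1 AND 1 = 1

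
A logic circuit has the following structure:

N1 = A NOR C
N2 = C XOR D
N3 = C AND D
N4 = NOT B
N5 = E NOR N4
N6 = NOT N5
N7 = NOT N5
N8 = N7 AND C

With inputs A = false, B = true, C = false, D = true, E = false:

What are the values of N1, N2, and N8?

N1 = true  N2 = true  N8 = false

N1 = A NOR C = false NOR false = true
N2 = C XOR D = false XOR true = true
N4 = NOT B = NOT true = false
N5 = E NOR N4 = false NOR false = true
N7 = NOT N5 = NOT true = false
N8 = N7 AND C = false AND false = false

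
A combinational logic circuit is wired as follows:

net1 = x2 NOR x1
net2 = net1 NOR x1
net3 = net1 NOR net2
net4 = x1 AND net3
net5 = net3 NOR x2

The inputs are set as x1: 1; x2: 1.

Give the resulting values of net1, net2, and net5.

net1 = x2 NOR x1 = 1 NOR 1 = 0
net2 = net1 NOR x1 = 0 NOR 1 = 0
net3 = net1 NOR net2 = 0 NOR 0 = 1
net5 = net3 NOR x2 = 1 NOR 1 = 0

net1 = 0, net2 = 0, net5 = 0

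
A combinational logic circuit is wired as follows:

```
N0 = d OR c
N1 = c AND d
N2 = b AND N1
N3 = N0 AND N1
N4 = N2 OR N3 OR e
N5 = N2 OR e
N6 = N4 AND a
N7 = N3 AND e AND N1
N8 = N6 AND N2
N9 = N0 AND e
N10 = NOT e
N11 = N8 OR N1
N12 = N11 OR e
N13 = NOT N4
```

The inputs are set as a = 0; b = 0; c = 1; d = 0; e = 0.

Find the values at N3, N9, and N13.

N0 = d OR c = 0 OR 1 = 1
N1 = c AND d = 1 AND 0 = 0
N2 = b AND N1 = 0 AND 0 = 0
N3 = N0 AND N1 = 1 AND 0 = 0
N4 = N2 OR N3 OR e = 0 OR 0 OR 0 = 0
N9 = N0 AND e = 1 AND 0 = 0
N13 = NOT N4 = NOT 0 = 1

N3 = 0, N9 = 0, N13 = 1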